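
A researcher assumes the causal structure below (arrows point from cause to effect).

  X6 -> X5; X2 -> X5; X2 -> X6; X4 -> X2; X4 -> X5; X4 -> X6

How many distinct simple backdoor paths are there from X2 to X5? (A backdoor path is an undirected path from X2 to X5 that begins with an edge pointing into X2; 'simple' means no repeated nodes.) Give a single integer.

2

A backdoor path from X2 to X5 is any simple undirected path whose first edge points into X2 (i.e. leaves X2 via a parent).
Parents of X2: {X4}.
Enumerating:
  P1: X2 <- X4 -> X6 -> X5
  P2: X2 <- X4 -> X5
That exhausts the simple backdoor paths. Count: 2.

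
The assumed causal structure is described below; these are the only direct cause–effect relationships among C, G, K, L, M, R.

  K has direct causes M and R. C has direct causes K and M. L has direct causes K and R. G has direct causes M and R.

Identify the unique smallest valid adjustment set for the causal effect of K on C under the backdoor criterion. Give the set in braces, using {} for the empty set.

Variables eligible for adjustment (non-descendants of K, excluding K and C): {G, M, R}.
Backdoor paths from K to C:
  P1: K <- R -> G <- M -> C
  P2: K <- M -> C
The empty set is not sufficient: P2 (K <- M -> C) has no collider blocking it and no conditioned non-collider, so it is open.
Try {M}:
  P1: blocked at collider G (neither it nor any descendant is in the conditioning set).
  P2: blocked at fork node M ∈ conditioning set.
{M} contains no descendant of K and blocks every backdoor path.
No other singleton works — e.g. {R} leaves P2 open — so {M} is the unique smallest valid adjustment set.

{M}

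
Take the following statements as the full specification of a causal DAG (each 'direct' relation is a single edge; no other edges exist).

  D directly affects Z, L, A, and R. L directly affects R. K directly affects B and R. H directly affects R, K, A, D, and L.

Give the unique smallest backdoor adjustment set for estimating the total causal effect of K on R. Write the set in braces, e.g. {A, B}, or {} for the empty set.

Variables eligible for adjustment (non-descendants of K, excluding K and R): {A, D, H, L, Z}.
Backdoor paths from K to R:
  P1: K <- H -> D -> L -> R
  P2: K <- H -> D -> R
  P3: K <- H -> A <- D -> L -> R
  P4: K <- H -> A <- D -> R
  P5: K <- H -> L <- D -> R
  P6: K <- H -> L -> R
  P7: K <- H -> R
The empty set is not sufficient: P1 (K <- H -> D -> L -> R) has no collider blocking it and no conditioned non-collider, so it is open.
Try {H}:
  P1: blocked at fork node H ∈ conditioning set.
  P2: blocked at fork node H ∈ conditioning set.
  P3: blocked at fork node H ∈ conditioning set.
  P4: blocked at fork node H ∈ conditioning set.
  P5: blocked at fork node H ∈ conditioning set.
  P6: blocked at fork node H ∈ conditioning set.
  P7: blocked at fork node H ∈ conditioning set.
{H} contains no descendant of K and blocks every backdoor path.
No other singleton works — e.g. {D} leaves P6 open — so {H} is the unique smallest valid adjustment set.

{H}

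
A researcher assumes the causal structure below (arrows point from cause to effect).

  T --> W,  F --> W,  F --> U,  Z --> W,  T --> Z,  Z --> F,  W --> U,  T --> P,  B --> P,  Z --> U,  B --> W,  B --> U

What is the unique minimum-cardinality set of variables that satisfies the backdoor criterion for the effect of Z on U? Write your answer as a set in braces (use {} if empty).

Variables eligible for adjustment (non-descendants of Z, excluding Z and U): {B, P, T}.
Backdoor paths from Z to U:
  P1: Z <- T -> P <- B -> W <- F -> U
  P2: Z <- T -> P <- B -> W -> U
  P3: Z <- T -> P <- B -> U
  P4: Z <- T -> W <- B -> U
  P5: Z <- T -> W <- F -> U
  P6: Z <- T -> W -> U
The empty set is not sufficient: P6 (Z <- T -> W -> U) has no collider blocking it and no conditioned non-collider, so it is open.
Try {T}:
  P1: blocked at fork node T ∈ conditioning set.
  P2: blocked at fork node T ∈ conditioning set.
  P3: blocked at fork node T ∈ conditioning set.
  P4: blocked at fork node T ∈ conditioning set.
  P5: blocked at fork node T ∈ conditioning set.
  P6: blocked at fork node T ∈ conditioning set.
{T} contains no descendant of Z and blocks every backdoor path.
No other singleton works — e.g. {B} leaves P6 open — so {T} is the unique smallest valid adjustment set.

{T}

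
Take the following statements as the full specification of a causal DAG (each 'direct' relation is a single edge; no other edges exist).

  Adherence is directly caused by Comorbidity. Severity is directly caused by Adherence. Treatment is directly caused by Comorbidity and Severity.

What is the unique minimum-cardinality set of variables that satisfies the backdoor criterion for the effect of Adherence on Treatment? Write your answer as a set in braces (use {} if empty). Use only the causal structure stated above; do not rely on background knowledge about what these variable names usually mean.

Variables eligible for adjustment (non-descendants of Adherence, excluding Adherence and Treatment): {Comorbidity}.
Backdoor paths from Adherence to Treatment:
  P1: Adherence <- Comorbidity -> Treatment
The empty set is not sufficient: P1 (Adherence <- Comorbidity -> Treatment) has no collider blocking it and no conditioned non-collider, so it is open.
Try {Comorbidity}:
  P1: blocked at fork node Comorbidity ∈ conditioning set.
{Comorbidity} contains no descendant of Adherence and blocks every backdoor path.
{Comorbidity} is the unique smallest valid adjustment set.

{Comorbidity}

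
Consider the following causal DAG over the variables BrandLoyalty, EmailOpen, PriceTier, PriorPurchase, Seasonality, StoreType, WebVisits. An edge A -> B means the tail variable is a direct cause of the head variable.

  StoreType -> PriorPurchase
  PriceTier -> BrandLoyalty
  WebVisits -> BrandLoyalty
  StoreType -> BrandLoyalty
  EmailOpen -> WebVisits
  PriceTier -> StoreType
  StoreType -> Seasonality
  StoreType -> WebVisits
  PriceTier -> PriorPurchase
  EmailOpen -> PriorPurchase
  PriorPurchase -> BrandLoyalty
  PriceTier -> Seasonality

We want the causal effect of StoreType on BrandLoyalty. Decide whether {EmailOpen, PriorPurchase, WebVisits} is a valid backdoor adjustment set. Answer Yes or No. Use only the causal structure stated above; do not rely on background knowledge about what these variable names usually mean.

No

Backdoor paths from StoreType to BrandLoyalty (paths whose first edge points into StoreType):
  P1: StoreType <- PriceTier -> PriorPurchase <- EmailOpen -> WebVisits -> BrandLoyalty
  P2: StoreType <- PriceTier -> PriorPurchase -> BrandLoyalty
  P3: StoreType <- PriceTier -> BrandLoyalty
Condition 1 (no descendant of StoreType in the set): FAILS — PriorPurchase and WebVisits are descendants of StoreType.
Condition 2 (every backdoor path blocked by {EmailOpen, PriorPurchase, WebVisits}):
  P1: blocked at fork node EmailOpen ∈ conditioning set.
  P2: blocked at chain node PriorPurchase ∈ conditioning set.
  P3: open — no interior node is in the conditioning set.
{EmailOpen, PriorPurchase, WebVisits} does not satisfy the backdoor criterion.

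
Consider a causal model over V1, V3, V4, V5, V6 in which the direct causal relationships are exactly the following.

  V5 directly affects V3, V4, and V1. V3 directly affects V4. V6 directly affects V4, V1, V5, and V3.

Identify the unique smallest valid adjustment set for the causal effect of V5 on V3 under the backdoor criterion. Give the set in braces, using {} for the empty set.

Variables eligible for adjustment (non-descendants of V5, excluding V5 and V3): {V6}.
Backdoor paths from V5 to V3:
  P1: V5 <- V6 -> V3
  P2: V5 <- V6 -> V4 <- V3
The empty set is not sufficient: P1 (V5 <- V6 -> V3) has no collider blocking it and no conditioned non-collider, so it is open.
Try {V6}:
  P1: blocked at fork node V6 ∈ conditioning set.
  P2: blocked at fork node V6 ∈ conditioning set.
{V6} contains no descendant of V5 and blocks every backdoor path.
{V6} is the unique smallest valid adjustment set.

{V6}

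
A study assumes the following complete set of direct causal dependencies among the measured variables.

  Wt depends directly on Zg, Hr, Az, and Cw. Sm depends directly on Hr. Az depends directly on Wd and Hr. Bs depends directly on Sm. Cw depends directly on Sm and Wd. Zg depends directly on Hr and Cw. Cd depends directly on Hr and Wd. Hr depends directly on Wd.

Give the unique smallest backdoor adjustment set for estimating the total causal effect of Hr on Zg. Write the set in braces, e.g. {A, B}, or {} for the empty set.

{Wd}

Variables eligible for adjustment (non-descendants of Hr, excluding Hr and Zg): {Wd}.
Backdoor paths from Hr to Zg:
  P1: Hr <- Wd -> Cw -> Zg
  P2: Hr <- Wd -> Cw -> Wt <- Zg
  P3: Hr <- Wd -> Az -> Wt <- Cw -> Zg
  P4: Hr <- Wd -> Az -> Wt <- Zg
The empty set is not sufficient: P1 (Hr <- Wd -> Cw -> Zg) has no collider blocking it and no conditioned non-collider, so it is open.
Try {Wd}:
  P1: blocked at fork node Wd ∈ conditioning set.
  P2: blocked at fork node Wd ∈ conditioning set.
  P3: blocked at fork node Wd ∈ conditioning set.
  P4: blocked at fork node Wd ∈ conditioning set.
{Wd} contains no descendant of Hr and blocks every backdoor path.
{Wd} is the unique smallest valid adjustment set.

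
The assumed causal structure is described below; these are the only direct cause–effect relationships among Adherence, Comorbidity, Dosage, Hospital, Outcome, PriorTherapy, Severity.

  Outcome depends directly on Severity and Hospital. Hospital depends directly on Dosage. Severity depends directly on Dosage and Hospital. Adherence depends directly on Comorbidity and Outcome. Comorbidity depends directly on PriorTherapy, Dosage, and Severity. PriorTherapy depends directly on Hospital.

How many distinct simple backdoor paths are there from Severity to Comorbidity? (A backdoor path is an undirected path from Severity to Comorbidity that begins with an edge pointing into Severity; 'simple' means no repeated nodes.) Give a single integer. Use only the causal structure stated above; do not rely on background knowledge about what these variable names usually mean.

A backdoor path from Severity to Comorbidity is any simple undirected path whose first edge points into Severity (i.e. leaves Severity via a parent).
Parents of Severity: {Dosage, Hospital}.
Enumerating:
  P1: Severity <- Dosage -> Hospital -> Outcome -> Adherence <- Comorbidity
  P2: Severity <- Dosage -> Hospital -> PriorTherapy -> Comorbidity
  P3: Severity <- Dosage -> Comorbidity
  P4: Severity <- Hospital <- Dosage -> Comorbidity
  P5: Severity <- Hospital -> Outcome -> Adherence <- Comorbidity
  P6: Severity <- Hospital -> PriorTherapy -> Comorbidity
That exhausts the simple backdoor paths. Count: 6.

6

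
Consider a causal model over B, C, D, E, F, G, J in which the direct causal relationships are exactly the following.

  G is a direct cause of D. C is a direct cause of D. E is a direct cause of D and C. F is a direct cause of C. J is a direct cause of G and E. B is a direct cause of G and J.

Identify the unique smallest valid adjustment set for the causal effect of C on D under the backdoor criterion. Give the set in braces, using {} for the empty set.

Variables eligible for adjustment (non-descendants of C, excluding C and D): {B, E, F, G, J}.
Backdoor paths from C to D:
  P1: C <- E <- J <- B -> G -> D
  P2: C <- E <- J -> G -> D
  P3: C <- E -> D
The empty set is not sufficient: P1 (C <- E <- J <- B -> G -> D) has no collider blocking it and no conditioned non-collider, so it is open.
Try {E}:
  P1: blocked at chain node E ∈ conditioning set.
  P2: blocked at chain node E ∈ conditioning set.
  P3: blocked at fork node E ∈ conditioning set.
{E} contains no descendant of C and blocks every backdoor path.
No other singleton works — e.g. {B} leaves P2 open — so {E} is the unique smallest valid adjustment set.

{E}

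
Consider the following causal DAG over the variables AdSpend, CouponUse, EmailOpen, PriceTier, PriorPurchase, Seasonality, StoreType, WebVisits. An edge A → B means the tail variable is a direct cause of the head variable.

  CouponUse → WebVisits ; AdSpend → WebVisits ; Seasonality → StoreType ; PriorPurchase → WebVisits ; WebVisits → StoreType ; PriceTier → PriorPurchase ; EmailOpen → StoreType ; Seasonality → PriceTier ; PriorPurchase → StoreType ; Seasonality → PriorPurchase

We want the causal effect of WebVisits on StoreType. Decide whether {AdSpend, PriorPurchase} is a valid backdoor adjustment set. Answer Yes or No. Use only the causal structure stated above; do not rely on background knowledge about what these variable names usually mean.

Backdoor paths from WebVisits to StoreType (paths whose first edge points into WebVisits):
  P1: WebVisits <- PriorPurchase <- Seasonality -> StoreType
  P2: WebVisits <- PriorPurchase <- PriceTier <- Seasonality -> StoreType
  P3: WebVisits <- PriorPurchase -> StoreType
Condition 1 (no descendant of WebVisits in the set): holds — descendants of WebVisits are {StoreType}; none are in {AdSpend, PriorPurchase}.
Condition 2 (every backdoor path blocked by {AdSpend, PriorPurchase}):
  P1: blocked at chain node PriorPurchase ∈ conditioning set.
  P2: blocked at chain node PriorPurchase ∈ conditioning set.
  P3: blocked at fork node PriorPurchase ∈ conditioning set.
{AdSpend, PriorPurchase} satisfies the backdoor criterion.

Yes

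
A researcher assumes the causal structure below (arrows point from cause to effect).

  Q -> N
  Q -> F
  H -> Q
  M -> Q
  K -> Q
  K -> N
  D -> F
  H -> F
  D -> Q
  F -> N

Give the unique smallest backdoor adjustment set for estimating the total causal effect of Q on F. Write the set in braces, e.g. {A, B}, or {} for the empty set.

{D, H}

Variables eligible for adjustment (non-descendants of Q, excluding Q and F): {D, H, K, M}.
Backdoor paths from Q to F:
  P1: Q <- H -> F
  P2: Q <- D -> F
  P3: Q <- K -> N <- F
The empty set is not sufficient: P1 (Q <- H -> F) has no collider blocking it and no conditioned non-collider, so it is open.
Try {D, H}:
  P1: blocked at fork node H ∈ conditioning set.
  P2: blocked at fork node D ∈ conditioning set.
  P3: blocked at collider N (neither it nor any descendant is in the conditioning set).
{D, H} contains no descendant of Q and blocks every backdoor path.
Every element of {D, H} is needed (dropping D leaves P2 open; dropping H leaves P1 open), so no proper subset is valid.
Among all size-2 subsets of the eligible variables, only {D, H} blocks every backdoor path, so it is the unique smallest valid adjustment set.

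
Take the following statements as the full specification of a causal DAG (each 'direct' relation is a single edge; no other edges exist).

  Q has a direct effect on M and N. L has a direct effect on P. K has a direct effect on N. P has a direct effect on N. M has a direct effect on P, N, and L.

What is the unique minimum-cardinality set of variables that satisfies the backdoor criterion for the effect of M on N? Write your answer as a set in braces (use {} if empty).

{Q}

Variables eligible for adjustment (non-descendants of M, excluding M and N): {K, Q}.
Backdoor paths from M to N:
  P1: M <- Q -> N
The empty set is not sufficient: P1 (M <- Q -> N) has no collider blocking it and no conditioned non-collider, so it is open.
Try {Q}:
  P1: blocked at fork node Q ∈ conditioning set.
{Q} contains no descendant of M and blocks every backdoor path.
No other singleton works — e.g. {K} leaves P1 open — so {Q} is the unique smallest valid adjustment set.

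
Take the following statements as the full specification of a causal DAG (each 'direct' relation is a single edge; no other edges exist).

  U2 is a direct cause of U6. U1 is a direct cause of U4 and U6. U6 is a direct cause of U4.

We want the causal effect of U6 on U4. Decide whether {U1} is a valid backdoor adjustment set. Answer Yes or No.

Backdoor paths from U6 to U4 (paths whose first edge points into U6):
  P1: U6 <- U1 -> U4
Condition 1 (no descendant of U6 in the set): holds — descendants of U6 are {U4}; none are in {U1}.
Condition 2 (every backdoor path blocked by {U1}):
  P1: blocked at fork node U1 ∈ conditioning set.
{U1} satisfies the backdoor criterion.

Yes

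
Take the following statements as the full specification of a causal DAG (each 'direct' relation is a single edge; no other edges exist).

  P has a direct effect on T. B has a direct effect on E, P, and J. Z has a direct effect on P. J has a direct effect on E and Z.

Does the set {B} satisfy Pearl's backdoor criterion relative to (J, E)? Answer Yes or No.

Backdoor paths from J to E (paths whose first edge points into J):
  P1: J <- B -> E
Condition 1 (no descendant of J in the set): holds — descendants of J are {E, P, T, Z}; none are in {B}.
Condition 2 (every backdoor path blocked by {B}):
  P1: blocked at fork node B ∈ conditioning set.
{B} satisfies the backdoor criterion.

Yes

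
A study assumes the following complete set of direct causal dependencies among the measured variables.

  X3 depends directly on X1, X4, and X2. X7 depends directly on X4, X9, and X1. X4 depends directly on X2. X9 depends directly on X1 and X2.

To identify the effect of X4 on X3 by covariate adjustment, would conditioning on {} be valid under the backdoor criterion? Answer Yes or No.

Backdoor paths from X4 to X3 (paths whose first edge points into X4):
  P1: X4 <- X2 -> X9 <- X1 -> X3
  P2: X4 <- X2 -> X9 -> X7 <- X1 -> X3
  P3: X4 <- X2 -> X3
Condition 1 (no descendant of X4 in the set): holds — descendants of X4 are {X3, X7}; none are in {}.
Condition 2 (every backdoor path blocked by {}):
  P1: blocked at collider X9 (neither it nor any descendant is in the conditioning set).
  P2: blocked at collider X7 (neither it nor any descendant is in the conditioning set).
  P3: open — no interior node is in the conditioning set.
{} does not satisfy the backdoor criterion.

No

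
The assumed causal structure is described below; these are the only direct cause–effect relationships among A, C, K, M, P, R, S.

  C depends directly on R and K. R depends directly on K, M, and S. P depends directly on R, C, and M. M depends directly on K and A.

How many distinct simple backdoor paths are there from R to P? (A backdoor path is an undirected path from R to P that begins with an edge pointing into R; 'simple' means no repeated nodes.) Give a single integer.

A backdoor path from R to P is any simple undirected path whose first edge points into R (i.e. leaves R via a parent).
Parents of R: {K, M, S}.
Enumerating:
  P1: R <- K -> M -> P
  P2: R <- K -> C -> P
  P3: R <- M <- K -> C -> P
  P4: R <- M -> P
That exhausts the simple backdoor paths. Count: 4.

4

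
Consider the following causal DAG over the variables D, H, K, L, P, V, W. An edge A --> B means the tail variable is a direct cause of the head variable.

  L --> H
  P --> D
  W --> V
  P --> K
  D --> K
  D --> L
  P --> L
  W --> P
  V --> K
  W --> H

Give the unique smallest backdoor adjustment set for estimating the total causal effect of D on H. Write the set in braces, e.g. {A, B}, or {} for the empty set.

{P}

Variables eligible for adjustment (non-descendants of D, excluding D and H): {P, V, W}.
Backdoor paths from D to H:
  P1: D <- P <- W -> H
  P2: D <- P -> L -> H
  P3: D <- P -> K <- V <- W -> H
The empty set is not sufficient: P1 (D <- P <- W -> H) has no collider blocking it and no conditioned non-collider, so it is open.
Try {P}:
  P1: blocked at chain node P ∈ conditioning set.
  P2: blocked at fork node P ∈ conditioning set.
  P3: blocked at fork node P ∈ conditioning set.
{P} contains no descendant of D and blocks every backdoor path.
No other singleton works — e.g. {W} leaves P2 open — so {P} is the unique smallest valid adjustment set.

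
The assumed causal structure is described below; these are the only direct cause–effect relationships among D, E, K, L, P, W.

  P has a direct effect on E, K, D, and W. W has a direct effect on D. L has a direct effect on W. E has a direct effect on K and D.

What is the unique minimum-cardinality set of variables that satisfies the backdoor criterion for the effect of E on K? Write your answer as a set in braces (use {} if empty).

{P}

Variables eligible for adjustment (non-descendants of E, excluding E and K): {L, P, W}.
Backdoor paths from E to K:
  P1: E <- P -> K
The empty set is not sufficient: P1 (E <- P -> K) has no collider blocking it and no conditioned non-collider, so it is open.
Try {P}:
  P1: blocked at fork node P ∈ conditioning set.
{P} contains no descendant of E and blocks every backdoor path.
No other singleton works — e.g. {L} leaves P1 open — so {P} is the unique smallest valid adjustment set.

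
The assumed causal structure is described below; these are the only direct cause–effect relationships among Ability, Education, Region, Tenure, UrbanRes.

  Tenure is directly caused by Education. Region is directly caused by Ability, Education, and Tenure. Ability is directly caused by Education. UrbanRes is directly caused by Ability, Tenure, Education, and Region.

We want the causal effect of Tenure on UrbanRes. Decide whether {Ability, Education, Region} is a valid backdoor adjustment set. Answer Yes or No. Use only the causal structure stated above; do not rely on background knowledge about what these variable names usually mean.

No

Backdoor paths from Tenure to UrbanRes (paths whose first edge points into Tenure):
  P1: Tenure <- Education -> Ability -> Region -> UrbanRes
  P2: Tenure <- Education -> Ability -> UrbanRes
  P3: Tenure <- Education -> Region <- Ability -> UrbanRes
  P4: Tenure <- Education -> Region -> UrbanRes
  P5: Tenure <- Education -> UrbanRes
Condition 1 (no descendant of Tenure in the set): FAILS — Region is a descendant of Tenure.
Condition 2 (every backdoor path blocked by {Ability, Education, Region}):
  P1: blocked at fork node Education ∈ conditioning set.
  P2: blocked at fork node Education ∈ conditioning set.
  P3: blocked at fork node Education ∈ conditioning set.
  P4: blocked at fork node Education ∈ conditioning set.
  P5: blocked at fork node Education ∈ conditioning set.
{Ability, Education, Region} does not satisfy the backdoor criterion.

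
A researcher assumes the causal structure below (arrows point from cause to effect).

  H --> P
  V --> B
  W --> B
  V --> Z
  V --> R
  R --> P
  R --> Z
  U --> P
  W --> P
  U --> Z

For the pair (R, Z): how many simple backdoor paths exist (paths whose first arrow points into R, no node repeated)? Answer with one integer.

2

A backdoor path from R to Z is any simple undirected path whose first edge points into R (i.e. leaves R via a parent).
Parents of R: {V}.
Enumerating:
  P1: R <- V -> B <- W -> P <- U -> Z
  P2: R <- V -> Z
That exhausts the simple backdoor paths. Count: 2.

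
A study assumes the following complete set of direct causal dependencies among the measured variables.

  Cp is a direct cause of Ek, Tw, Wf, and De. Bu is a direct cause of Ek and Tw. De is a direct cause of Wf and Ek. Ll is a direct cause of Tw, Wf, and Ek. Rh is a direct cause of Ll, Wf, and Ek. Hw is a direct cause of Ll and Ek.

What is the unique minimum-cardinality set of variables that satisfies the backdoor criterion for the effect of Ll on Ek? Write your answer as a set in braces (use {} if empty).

Variables eligible for adjustment (non-descendants of Ll, excluding Ll and Ek): {Bu, Cp, De, Hw, Rh}.
Backdoor paths from Ll to Ek:
  P1: Ll <- Hw -> Ek
  P2: Ll <- Rh -> Wf <- Cp -> De -> Ek
  P3: Ll <- Rh -> Wf <- Cp -> Tw <- Bu -> Ek
  P4: Ll <- Rh -> Wf <- Cp -> Ek
  P5: Ll <- Rh -> Wf <- De <- Cp -> Tw <- Bu -> Ek
  P6: Ll <- Rh -> Wf <- De <- Cp -> Ek
  P7: Ll <- Rh -> Wf <- De -> Ek
  P8: Ll <- Rh -> Ek
The empty set is not sufficient: P1 (Ll <- Hw -> Ek) has no collider blocking it and no conditioned non-collider, so it is open.
Try {Hw, Rh}:
  P1: blocked at fork node Hw ∈ conditioning set.
  P2: blocked at fork node Rh ∈ conditioning set.
  P3: blocked at fork node Rh ∈ conditioning set.
  P4: blocked at fork node Rh ∈ conditioning set.
  P5: blocked at fork node Rh ∈ conditioning set.
  P6: blocked at fork node Rh ∈ conditioning set.
  P7: blocked at fork node Rh ∈ conditioning set.
  P8: blocked at fork node Rh ∈ conditioning set.
{Hw, Rh} contains no descendant of Ll and blocks every backdoor path.
Every element of {Hw, Rh} is needed (dropping Hw leaves P1 open; dropping Rh leaves P8 open), so no proper subset is valid.
Among all size-2 subsets of the eligible variables, only {Hw, Rh} blocks every backdoor path, so it is the unique smallest valid adjustment set.

{Hw, Rh}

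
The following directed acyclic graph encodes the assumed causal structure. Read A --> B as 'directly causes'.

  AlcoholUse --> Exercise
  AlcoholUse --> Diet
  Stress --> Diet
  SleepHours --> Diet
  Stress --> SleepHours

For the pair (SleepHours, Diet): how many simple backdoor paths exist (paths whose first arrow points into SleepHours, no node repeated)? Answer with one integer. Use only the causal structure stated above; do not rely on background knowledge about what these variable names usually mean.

A backdoor path from SleepHours to Diet is any simple undirected path whose first edge points into SleepHours (i.e. leaves SleepHours via a parent).
Parents of SleepHours: {Stress}.
Enumerating:
  P1: SleepHours <- Stress -> Diet
That exhausts the simple backdoor paths. Count: 1.

1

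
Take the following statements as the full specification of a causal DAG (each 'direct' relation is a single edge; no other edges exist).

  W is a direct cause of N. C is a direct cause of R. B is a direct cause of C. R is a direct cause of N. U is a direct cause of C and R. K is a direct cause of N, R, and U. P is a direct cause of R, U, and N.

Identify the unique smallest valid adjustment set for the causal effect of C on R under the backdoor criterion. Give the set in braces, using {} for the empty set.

{U}

Variables eligible for adjustment (non-descendants of C, excluding C and R): {B, K, P, U, W}.
Backdoor paths from C to R:
  P1: C <- U <- K -> R
  P2: C <- U <- K -> N <- P -> R
  P3: C <- U <- K -> N <- R
  P4: C <- U <- P -> R
  P5: C <- U <- P -> N <- K -> R
  P6: C <- U <- P -> N <- R
  P7: C <- U -> R
The empty set is not sufficient: P1 (C <- U <- K -> R) has no collider blocking it and no conditioned non-collider, so it is open.
Try {U}:
  P1: blocked at chain node U ∈ conditioning set.
  P2: blocked at chain node U ∈ conditioning set.
  P3: blocked at chain node U ∈ conditioning set.
  P4: blocked at chain node U ∈ conditioning set.
  P5: blocked at chain node U ∈ conditioning set.
  P6: blocked at chain node U ∈ conditioning set.
  P7: blocked at fork node U ∈ conditioning set.
{U} contains no descendant of C and blocks every backdoor path.
No other singleton works — e.g. {B} leaves P1 open — so {U} is the unique smallest valid adjustment set.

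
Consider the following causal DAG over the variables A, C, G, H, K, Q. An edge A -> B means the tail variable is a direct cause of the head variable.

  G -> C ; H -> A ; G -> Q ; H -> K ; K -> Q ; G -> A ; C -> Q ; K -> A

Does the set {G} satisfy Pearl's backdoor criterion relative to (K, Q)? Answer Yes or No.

Backdoor paths from K to Q (paths whose first edge points into K):
  P1: K <- H -> A <- G -> C -> Q
  P2: K <- H -> A <- G -> Q
Condition 1 (no descendant of K in the set): holds — descendants of K are {A, Q}; none are in {G}.
Condition 2 (every backdoor path blocked by {G}):
  P1: blocked at collider A (neither it nor any descendant is in the conditioning set).
  P2: blocked at collider A (neither it nor any descendant is in the conditioning set).
{G} satisfies the backdoor criterion.

Yes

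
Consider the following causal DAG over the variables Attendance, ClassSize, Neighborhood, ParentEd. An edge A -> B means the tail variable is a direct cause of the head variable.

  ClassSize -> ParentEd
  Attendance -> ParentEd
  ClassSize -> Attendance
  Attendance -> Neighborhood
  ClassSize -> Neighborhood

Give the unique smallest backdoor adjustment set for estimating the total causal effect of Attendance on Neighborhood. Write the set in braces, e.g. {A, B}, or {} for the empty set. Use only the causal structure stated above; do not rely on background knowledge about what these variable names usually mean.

Variables eligible for adjustment (non-descendants of Attendance, excluding Attendance and Neighborhood): {ClassSize}.
Backdoor paths from Attendance to Neighborhood:
  P1: Attendance <- ClassSize -> Neighborhood
The empty set is not sufficient: P1 (Attendance <- ClassSize -> Neighborhood) has no collider blocking it and no conditioned non-collider, so it is open.
Try {ClassSize}:
  P1: blocked at fork node ClassSize ∈ conditioning set.
{ClassSize} contains no descendant of Attendance and blocks every backdoor path.
{ClassSize} is the unique smallest valid adjustment set.

{ClassSize}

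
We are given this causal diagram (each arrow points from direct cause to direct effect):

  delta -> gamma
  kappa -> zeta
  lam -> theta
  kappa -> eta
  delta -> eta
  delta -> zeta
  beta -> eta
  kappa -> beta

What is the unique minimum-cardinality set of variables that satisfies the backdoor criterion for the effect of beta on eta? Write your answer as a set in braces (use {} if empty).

{kappa}

Variables eligible for adjustment (non-descendants of beta, excluding beta and eta): {delta, gamma, kappa, lam, theta, zeta}.
Backdoor paths from beta to eta:
  P1: beta <- kappa -> eta
  P2: beta <- kappa -> zeta <- delta -> eta
The empty set is not sufficient: P1 (beta <- kappa -> eta) has no collider blocking it and no conditioned non-collider, so it is open.
Try {kappa}:
  P1: blocked at fork node kappa ∈ conditioning set.
  P2: blocked at fork node kappa ∈ conditioning set.
{kappa} contains no descendant of beta and blocks every backdoor path.
No other singleton works — e.g. {lam} leaves P1 open — so {kappa} is the unique smallest valid adjustment set.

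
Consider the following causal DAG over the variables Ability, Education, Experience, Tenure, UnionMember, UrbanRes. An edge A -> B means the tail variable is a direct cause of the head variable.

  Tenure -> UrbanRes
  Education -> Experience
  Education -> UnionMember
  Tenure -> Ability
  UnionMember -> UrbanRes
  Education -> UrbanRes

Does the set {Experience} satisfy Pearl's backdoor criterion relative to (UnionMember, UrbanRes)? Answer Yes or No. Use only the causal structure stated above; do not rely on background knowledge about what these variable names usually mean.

No

Backdoor paths from UnionMember to UrbanRes (paths whose first edge points into UnionMember):
  P1: UnionMember <- Education -> UrbanRes
Condition 1 (no descendant of UnionMember in the set): holds — descendants of UnionMember are {UrbanRes}; none are in {Experience}.
Condition 2 (every backdoor path blocked by {Experience}):
  P1: open — no interior node is in the conditioning set.
{Experience} does not satisfy the backdoor criterion.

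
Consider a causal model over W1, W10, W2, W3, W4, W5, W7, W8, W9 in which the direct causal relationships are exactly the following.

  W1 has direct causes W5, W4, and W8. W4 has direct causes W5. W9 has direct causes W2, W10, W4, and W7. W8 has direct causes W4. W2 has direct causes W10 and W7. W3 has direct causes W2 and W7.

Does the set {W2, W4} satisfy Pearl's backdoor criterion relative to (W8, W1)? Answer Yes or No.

Backdoor paths from W8 to W1 (paths whose first edge points into W8):
  P1: W8 <- W4 <- W5 -> W1
  P2: W8 <- W4 -> W1
Condition 1 (no descendant of W8 in the set): holds — descendants of W8 are {W1}; none are in {W2, W4}.
Condition 2 (every backdoor path blocked by {W2, W4}):
  P1: blocked at chain node W4 ∈ conditioning set.
  P2: blocked at fork node W4 ∈ conditioning set.
{W2, W4} satisfies the backdoor criterion.

Yes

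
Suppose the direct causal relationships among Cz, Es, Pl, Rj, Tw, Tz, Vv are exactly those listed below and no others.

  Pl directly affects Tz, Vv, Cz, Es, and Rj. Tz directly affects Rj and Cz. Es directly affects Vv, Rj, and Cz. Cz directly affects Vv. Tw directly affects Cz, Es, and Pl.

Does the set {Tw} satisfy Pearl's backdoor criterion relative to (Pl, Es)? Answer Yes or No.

Yes

Backdoor paths from Pl to Es (paths whose first edge points into Pl):
  P1: Pl <- Tw -> Es
  P2: Pl <- Tw -> Cz <- Es
  P3: Pl <- Tw -> Cz <- Tz -> Rj <- Es
  P4: Pl <- Tw -> Cz -> Vv <- Es
Condition 1 (no descendant of Pl in the set): holds — descendants of Pl are {Cz, Es, Rj, Tz, Vv}; none are in {Tw}.
Condition 2 (every backdoor path blocked by {Tw}):
  P1: blocked at fork node Tw ∈ conditioning set.
  P2: blocked at fork node Tw ∈ conditioning set.
  P3: blocked at fork node Tw ∈ conditioning set.
  P4: blocked at fork node Tw ∈ conditioning set.
{Tw} satisfies the backdoor criterion.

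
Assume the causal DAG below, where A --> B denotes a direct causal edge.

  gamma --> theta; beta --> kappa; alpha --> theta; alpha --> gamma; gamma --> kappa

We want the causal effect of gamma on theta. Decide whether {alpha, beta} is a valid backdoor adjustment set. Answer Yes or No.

Yes

Backdoor paths from gamma to theta (paths whose first edge points into gamma):
  P1: gamma <- alpha -> theta
Condition 1 (no descendant of gamma in the set): holds — descendants of gamma are {kappa, theta}; none are in {alpha, beta}.
Condition 2 (every backdoor path blocked by {alpha, beta}):
  P1: blocked at fork node alpha ∈ conditioning set.
{alpha, beta} satisfies the backdoor criterion.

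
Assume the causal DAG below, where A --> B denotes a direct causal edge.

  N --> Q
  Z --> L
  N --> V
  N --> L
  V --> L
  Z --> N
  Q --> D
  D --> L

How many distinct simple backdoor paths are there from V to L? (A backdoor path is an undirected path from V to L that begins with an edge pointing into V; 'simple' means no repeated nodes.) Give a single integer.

3

A backdoor path from V to L is any simple undirected path whose first edge points into V (i.e. leaves V via a parent).
Parents of V: {N}.
Enumerating:
  P1: V <- N <- Z -> L
  P2: V <- N -> Q -> D -> L
  P3: V <- N -> L
That exhausts the simple backdoor paths. Count: 3.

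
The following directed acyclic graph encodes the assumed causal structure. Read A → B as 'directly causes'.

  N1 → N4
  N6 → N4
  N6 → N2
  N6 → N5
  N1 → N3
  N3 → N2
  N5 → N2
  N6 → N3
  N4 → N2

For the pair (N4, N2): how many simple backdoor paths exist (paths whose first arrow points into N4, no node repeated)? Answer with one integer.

6

A backdoor path from N4 to N2 is any simple undirected path whose first edge points into N4 (i.e. leaves N4 via a parent).
Parents of N4: {N1, N6}.
Enumerating:
  P1: N4 <- N6 -> N5 -> N2
  P2: N4 <- N6 -> N3 -> N2
  P3: N4 <- N6 -> N2
  P4: N4 <- N1 -> N3 <- N6 -> N5 -> N2
  P5: N4 <- N1 -> N3 <- N6 -> N2
  P6: N4 <- N1 -> N3 -> N2
That exhausts the simple backdoor paths. Count: 6.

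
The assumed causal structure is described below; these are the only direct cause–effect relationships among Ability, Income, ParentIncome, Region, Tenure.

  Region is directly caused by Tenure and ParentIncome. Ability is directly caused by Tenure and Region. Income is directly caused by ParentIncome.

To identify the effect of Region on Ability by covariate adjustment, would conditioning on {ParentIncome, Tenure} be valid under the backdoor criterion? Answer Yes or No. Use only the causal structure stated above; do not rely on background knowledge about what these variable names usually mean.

Backdoor paths from Region to Ability (paths whose first edge points into Region):
  P1: Region <- Tenure -> Ability
Condition 1 (no descendant of Region in the set): holds — descendants of Region are {Ability}; none are in {ParentIncome, Tenure}.
Condition 2 (every backdoor path blocked by {ParentIncome, Tenure}):
  P1: blocked at fork node Tenure ∈ conditioning set.
{ParentIncome, Tenure} satisfies the backdoor criterion.

Yes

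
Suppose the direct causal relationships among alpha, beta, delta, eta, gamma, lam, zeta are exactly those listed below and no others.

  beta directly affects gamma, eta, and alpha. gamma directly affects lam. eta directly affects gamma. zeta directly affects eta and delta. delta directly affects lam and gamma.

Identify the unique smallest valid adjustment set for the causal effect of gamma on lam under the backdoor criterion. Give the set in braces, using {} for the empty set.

Variables eligible for adjustment (non-descendants of gamma, excluding gamma and lam): {alpha, beta, delta, eta, zeta}.
Backdoor paths from gamma to lam:
  P1: gamma <- beta -> eta <- zeta -> delta -> lam
  P2: gamma <- eta <- zeta -> delta -> lam
  P3: gamma <- delta -> lam
The empty set is not sufficient: P2 (gamma <- eta <- zeta -> delta -> lam) has no collider blocking it and no conditioned non-collider, so it is open.
Try {delta}:
  P1: blocked at collider eta (neither it nor any descendant is in the conditioning set).
  P2: blocked at chain node delta ∈ conditioning set.
  P3: blocked at fork node delta ∈ conditioning set.
{delta} contains no descendant of gamma and blocks every backdoor path.
No other singleton works — e.g. {zeta} leaves P3 open — so {delta} is the unique smallest valid adjustment set.

{delta}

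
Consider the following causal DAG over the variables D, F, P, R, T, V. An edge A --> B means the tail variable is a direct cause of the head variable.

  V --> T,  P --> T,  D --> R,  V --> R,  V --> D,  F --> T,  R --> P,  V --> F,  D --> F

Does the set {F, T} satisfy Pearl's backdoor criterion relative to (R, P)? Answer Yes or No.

Backdoor paths from R to P (paths whose first edge points into R):
  P1: R <- V -> D -> F -> T <- P
  P2: R <- V -> F -> T <- P
  P3: R <- V -> T <- P
  P4: R <- D <- V -> F -> T <- P
  P5: R <- D <- V -> T <- P
  P6: R <- D -> F <- V -> T <- P
  P7: R <- D -> F -> T <- P
Condition 1 (no descendant of R in the set): FAILS — T is a descendant of R.
Condition 2 (every backdoor path blocked by {F, T}):
  P1: blocked at chain node F ∈ conditioning set.
  P2: blocked at chain node F ∈ conditioning set.
  P3: open — collider(s) T are conditioned on (or have a conditioned descendant) and no non-collider on the path is in the set.
  P4: blocked at chain node F ∈ conditioning set.
  P5: open — collider(s) T are conditioned on (or have a conditioned descendant) and no non-collider on the path is in the set.
  P6: open — collider(s) F, T are conditioned on (or have a conditioned descendant) and no non-collider on the path is in the set.
  P7: blocked at chain node F ∈ conditioning set.
{F, T} does not satisfy the backdoor criterion.

No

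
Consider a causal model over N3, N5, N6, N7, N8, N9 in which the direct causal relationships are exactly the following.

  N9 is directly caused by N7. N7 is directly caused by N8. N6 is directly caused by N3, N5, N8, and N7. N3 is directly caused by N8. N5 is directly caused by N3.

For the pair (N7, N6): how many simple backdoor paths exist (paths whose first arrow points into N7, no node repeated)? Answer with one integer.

3

A backdoor path from N7 to N6 is any simple undirected path whose first edge points into N7 (i.e. leaves N7 via a parent).
Parents of N7: {N8}.
Enumerating:
  P1: N7 <- N8 -> N3 -> N5 -> N6
  P2: N7 <- N8 -> N3 -> N6
  P3: N7 <- N8 -> N6
That exhausts the simple backdoor paths. Count: 3.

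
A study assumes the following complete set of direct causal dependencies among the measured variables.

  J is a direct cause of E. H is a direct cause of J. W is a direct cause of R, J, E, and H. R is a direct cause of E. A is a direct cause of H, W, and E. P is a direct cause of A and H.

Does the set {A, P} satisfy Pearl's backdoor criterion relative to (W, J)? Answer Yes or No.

Backdoor paths from W to J (paths whose first edge points into W):
  P1: W <- A <- P -> H -> J
  P2: W <- A -> H -> J
  P3: W <- A -> E <- J
Condition 1 (no descendant of W in the set): holds — descendants of W are {E, H, J, R}; none are in {A, P}.
Condition 2 (every backdoor path blocked by {A, P}):
  P1: blocked at chain node A ∈ conditioning set.
  P2: blocked at fork node A ∈ conditioning set.
  P3: blocked at fork node A ∈ conditioning set.
{A, P} satisfies the backdoor criterion.

Yes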